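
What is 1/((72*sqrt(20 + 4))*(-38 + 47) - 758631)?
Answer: -252877/191836972155 - 144*sqrt(6)/63945657385 ≈ -1.3237e-6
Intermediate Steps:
1/((72*sqrt(20 + 4))*(-38 + 47) - 758631) = 1/((72*sqrt(24))*9 - 758631) = 1/((72*(2*sqrt(6)))*9 - 758631) = 1/((144*sqrt(6))*9 - 758631) = 1/(1296*sqrt(6) - 758631) = 1/(-758631 + 1296*sqrt(6))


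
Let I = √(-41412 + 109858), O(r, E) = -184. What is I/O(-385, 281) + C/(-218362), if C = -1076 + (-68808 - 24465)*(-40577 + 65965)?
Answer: 1184008000/109181 - √68446/184 ≈ 10843.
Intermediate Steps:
I = √68446 ≈ 261.62
C = -2368016000 (C = -1076 - 93273*25388 = -1076 - 2368014924 = -2368016000)
I/O(-385, 281) + C/(-218362) = √68446/(-184) - 2368016000/(-218362) = √68446*(-1/184) - 2368016000*(-1/218362) = -√68446/184 + 1184008000/109181 = 1184008000/109181 - √68446/184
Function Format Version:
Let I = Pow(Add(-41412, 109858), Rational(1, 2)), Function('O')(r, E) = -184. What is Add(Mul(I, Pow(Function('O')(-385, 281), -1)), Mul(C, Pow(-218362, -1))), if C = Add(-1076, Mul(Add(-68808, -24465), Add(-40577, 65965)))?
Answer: Add(Rational(1184008000, 109181), Mul(Rational(-1, 184), Pow(68446, Rational(1, 2)))) ≈ 10843.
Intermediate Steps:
I = Pow(68446, Rational(1, 2)) ≈ 261.62
C = -2368016000 (C = Add(-1076, Mul(-93273, 25388)) = Add(-1076, -2368014924) = -2368016000)
Add(Mul(I, Pow(Function('O')(-385, 281), -1)), Mul(C, Pow(-218362, -1))) = Add(Mul(Pow(68446, Rational(1, 2)), Pow(-184, -1)), Mul(-2368016000, Pow(-218362, -1))) = Add(Mul(Pow(68446, Rational(1, 2)), Rational(-1, 184)), Mul(-2368016000, Rational(-1, 218362))) = Add(Mul(Rational(-1, 184), Pow(68446, Rational(1, 2))), Rational(1184008000, 109181)) = Add(Rational(1184008000, 109181), Mul(Rational(-1, 184), Pow(68446, Rational(1, 2))))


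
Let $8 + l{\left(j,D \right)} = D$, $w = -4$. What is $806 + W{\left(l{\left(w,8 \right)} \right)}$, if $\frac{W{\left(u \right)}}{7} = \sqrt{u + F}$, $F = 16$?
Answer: $834$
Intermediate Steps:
$l{\left(j,D \right)} = -8 + D$
$W{\left(u \right)} = 7 \sqrt{16 + u}$ ($W{\left(u \right)} = 7 \sqrt{u + 16} = 7 \sqrt{16 + u}$)
$806 + W{\left(l{\left(w,8 \right)} \right)} = 806 + 7 \sqrt{16 + \left(-8 + 8\right)} = 806 + 7 \sqrt{16 + 0} = 806 + 7 \sqrt{16} = 806 + 7 \cdot 4 = 806 + 28 = 834$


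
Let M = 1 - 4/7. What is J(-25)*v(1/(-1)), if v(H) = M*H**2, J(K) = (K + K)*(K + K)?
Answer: 7500/7 ≈ 1071.4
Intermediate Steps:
M = 3/7 (M = 1 - 4/7 = 3/7 ≈ 0.42857)
J(K) = 4*K**2 (J(K) = (2*K)*(2*K) = 4*K**2)
v(H) = 3*H**2/7
J(-25)*v(1/(-1)) = (4*(-25)**2)*(3*(1/(-1))**2/7) = (4*625)*((3/7)*(-1)**2) = 2500*((3/7)*1) = 2500*(3/7) = 7500/7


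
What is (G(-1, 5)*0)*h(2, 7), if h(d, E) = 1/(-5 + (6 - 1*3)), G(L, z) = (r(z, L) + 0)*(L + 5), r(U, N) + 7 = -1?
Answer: 0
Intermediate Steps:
r(U, N) = -8 (r(U, N) = -7 - 1 = -8)
G(L, z) = -40 - 8*L (G(L, z) = (-8 + 0)*(L + 5) = -8*(5 + L) = -40 - 8*L)
h(d, E) = -½ (h(d, E) = 1/(-5 + (6 - 3)) = 1/(-5 + 3) = 1/(-2) = -½)
(G(-1, 5)*0)*h(2, 7) = ((-40 - 8*(-1))*0)*(-½) = ((-40 + 8)*0)*(-½) = -32*0*(-½) = 0*(-½) = 0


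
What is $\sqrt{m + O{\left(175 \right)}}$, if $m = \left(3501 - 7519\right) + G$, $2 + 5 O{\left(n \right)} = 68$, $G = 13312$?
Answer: $\frac{2 \sqrt{58170}}{5} \approx 96.474$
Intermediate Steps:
$O{\left(n \right)} = \frac{66}{5}$ ($O{\left(n \right)} = - \frac{2}{5} + \frac{1}{5} \cdot 68 = - \frac{2}{5} + \frac{68}{5} = \frac{66}{5}$)
$m = 9294$ ($m = \left(3501 - 7519\right) + 13312 = -4018 + 13312 = 9294$)
$\sqrt{m + O{\left(175 \right)}} = \sqrt{9294 + \frac{66}{5}} = \sqrt{\frac{46536}{5}} = \frac{2 \sqrt{58170}}{5}$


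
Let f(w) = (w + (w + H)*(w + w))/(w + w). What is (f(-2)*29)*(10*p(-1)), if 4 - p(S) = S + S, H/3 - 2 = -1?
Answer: 2610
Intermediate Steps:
H = 3 (H = 6 + 3*(-1) = 6 - 3 = 3)
p(S) = 4 - 2*S (p(S) = 4 - (S + S) = 4 - 2*S)
f(w) = (w + 2*w*(3 + w))/(2*w) (f(w) = (w + (w + 3)*(w + w))/(w + w) = (w + (3 + w)*(2*w))/((2*w)) = (w + 2*w*(3 + w))*(1/(2*w)) = (w + 2*w*(3 + w))/(2*w))
(f(-2)*29)*(10*p(-1)) = ((7/2 - 2)*29)*(10*(4 - 2*(-1))) = ((3/2)*29)*(10*(4 + 2)) = 87*(10*6)/2 = (87/2)*60 = 2610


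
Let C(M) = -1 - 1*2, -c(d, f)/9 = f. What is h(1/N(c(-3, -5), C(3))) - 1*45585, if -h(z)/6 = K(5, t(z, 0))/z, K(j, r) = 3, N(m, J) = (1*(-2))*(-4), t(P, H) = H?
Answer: -45729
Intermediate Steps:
c(d, f) = -9*f
C(M) = -3 (C(M) = -1 - 2 = -3)
N(m, J) = 8 (N(m, J) = -2*(-4) = 8)
h(z) = -18/z
h(1/N(c(-3, -5), C(3))) - 1*45585 = -18/(1/8) - 1*45585 = -18/⅛ - 45585 = -18*8 - 45585 = -144 - 45585 = -45729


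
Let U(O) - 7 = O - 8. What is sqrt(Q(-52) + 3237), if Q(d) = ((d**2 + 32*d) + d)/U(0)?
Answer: sqrt(2249) ≈ 47.424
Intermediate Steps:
U(O) = -1 + O (U(O) = 7 + (O - 8) = 7 + (-8 + O) = -1 + O)
Q(d) = -d**2 - 33*d (Q(d) = ((d**2 + 32*d) + d)/(-1 + 0) = (d**2 + 33*d)/(-1) = (d**2 + 33*d)*(-1) = -d**2 - 33*d)
sqrt(Q(-52) + 3237) = sqrt(-1*(-52)*(33 - 52) + 3237) = sqrt(-1*(-52)*(-19) + 3237) = sqrt(-988 + 3237) = sqrt(2249)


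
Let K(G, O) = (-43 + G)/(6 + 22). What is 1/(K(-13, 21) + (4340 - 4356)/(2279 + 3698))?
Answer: -5977/11970 ≈ -0.49933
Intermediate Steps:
K(G, O) = -43/28 + G/28 (K(G, O) = (-43 + G)/28 = (-43 + G)*(1/28) = -43/28 + G/28)
1/(K(-13, 21) + (4340 - 4356)/(2279 + 3698)) = 1/((-43/28 + (1/28)*(-13)) + (4340 - 4356)/(2279 + 3698)) = 1/((-43/28 - 13/28) - 16/5977) = 1/(-2 - 16*1/5977) = 1/(-2 - 16/5977) = 1/(-11970/5977) = -5977/11970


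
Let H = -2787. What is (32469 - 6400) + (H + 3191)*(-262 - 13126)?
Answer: -5382683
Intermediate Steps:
(32469 - 6400) + (H + 3191)*(-262 - 13126) = (32469 - 6400) + (-2787 + 3191)*(-262 - 13126) = 26069 + 404*(-13388) = 26069 - 5408752 = -5382683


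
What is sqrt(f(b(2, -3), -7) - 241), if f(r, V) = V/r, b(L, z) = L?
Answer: I*sqrt(978)/2 ≈ 15.636*I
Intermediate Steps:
sqrt(f(b(2, -3), -7) - 241) = sqrt(-7/2 - 241) = sqrt(-489/2) = I*sqrt(978)/2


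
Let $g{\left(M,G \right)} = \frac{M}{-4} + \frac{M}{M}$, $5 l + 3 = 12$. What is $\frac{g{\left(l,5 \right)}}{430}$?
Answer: $\frac{11}{8600} \approx 0.0012791$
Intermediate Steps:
$l = \frac{9}{5}$ ($l = - \frac{3}{5} + \frac{1}{5} \cdot 12 = - \frac{3}{5} + \frac{12}{5} = \frac{9}{5} \approx 1.8$)
$g{\left(M,G \right)} = 1 - \frac{M}{4}$ ($g{\left(M,G \right)} = M \left(- \frac{1}{4}\right) + 1 = - \frac{M}{4} + 1 = 1 - \frac{M}{4}$)
$\frac{g{\left(l,5 \right)}}{430} = \frac{1 - \frac{9}{20}}{430} = \left(1 - \frac{9}{20}\right) \frac{1}{430} = \frac{11}{20} \cdot \frac{1}{430} = \frac{11}{8600}$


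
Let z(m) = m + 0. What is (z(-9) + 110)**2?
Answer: 10201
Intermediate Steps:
z(m) = m
(z(-9) + 110)**2 = (-9 + 110)**2 = 101**2 = 10201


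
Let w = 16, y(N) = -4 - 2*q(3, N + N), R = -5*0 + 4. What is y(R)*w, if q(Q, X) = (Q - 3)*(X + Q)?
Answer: -64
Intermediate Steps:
q(Q, X) = (-3 + Q)*(Q + X)
R = 4 (R = 0 + 4 = 4)
y(N) = -4 (y(N) = -4 - 2*(3**2 - 3*3 - 3*(N + N) + 3*(N + N)) = -4 - 2*(9 - 9 - 6*N + 3*(2*N)) = -4 - 2*(9 - 9 - 6*N + 6*N) = -4 - 2*0 = -4 + 0 = -4)
y(R)*w = -4*16 = -64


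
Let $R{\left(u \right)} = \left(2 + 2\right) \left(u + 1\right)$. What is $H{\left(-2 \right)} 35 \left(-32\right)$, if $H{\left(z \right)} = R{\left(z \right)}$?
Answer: $4480$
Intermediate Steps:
$R{\left(u \right)} = 4 + 4 u$ ($R{\left(u \right)} = 4 \left(1 + u\right) = 4 + 4 u$)
$H{\left(z \right)} = 4 + 4 z$
$H{\left(-2 \right)} 35 \left(-32\right) = \left(4 + 4 \left(-2\right)\right) 35 \left(-32\right) = \left(4 - 8\right) 35 \left(-32\right) = \left(-4\right) 35 \left(-32\right) = \left(-140\right) \left(-32\right) = 4480$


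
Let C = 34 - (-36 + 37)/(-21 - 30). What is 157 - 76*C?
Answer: -123853/51 ≈ -2428.5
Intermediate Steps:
C = 1735/51 (C = 34 - 1/(-51) = 34 - (-1)/51 = 34 - 1*(-1/51) = 34 + 1/51 = 1735/51 ≈ 34.020)
157 - 76*C = 157 - 76*1735/51 = 157 - 131860/51 = -123853/51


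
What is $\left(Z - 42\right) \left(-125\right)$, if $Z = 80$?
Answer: $-4750$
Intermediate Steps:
$\left(Z - 42\right) \left(-125\right) = \left(80 - 42\right) \left(-125\right) = 38 \left(-125\right) = -4750$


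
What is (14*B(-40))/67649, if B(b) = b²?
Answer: 22400/67649 ≈ 0.33112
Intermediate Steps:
(14*B(-40))/67649 = (14*(-40)²)/67649 = (14*1600)*(1/67649) = 22400*(1/67649) = 22400/67649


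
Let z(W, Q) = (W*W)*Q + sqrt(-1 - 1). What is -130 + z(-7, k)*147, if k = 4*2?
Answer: 57494 + 147*I*sqrt(2) ≈ 57494.0 + 207.89*I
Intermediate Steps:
k = 8
z(W, Q) = I*sqrt(2) + Q*W**2 (z(W, Q) = W**2*Q + sqrt(-2) = Q*W**2 + I*sqrt(2) = I*sqrt(2) + Q*W**2)
-130 + z(-7, k)*147 = -130 + (I*sqrt(2) + 8*(-7)**2)*147 = -130 + (I*sqrt(2) + 8*49)*147 = -130 + (I*sqrt(2) + 392)*147 = -130 + (392 + I*sqrt(2))*147 = -130 + (57624 + 147*I*sqrt(2)) = 57494 + 147*I*sqrt(2)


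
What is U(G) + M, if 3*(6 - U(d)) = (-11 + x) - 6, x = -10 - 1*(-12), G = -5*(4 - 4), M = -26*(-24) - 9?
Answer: 626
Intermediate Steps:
M = 615 (M = 624 - 9 = 615)
G = 0 (G = -5*0 = 0)
x = 2 (x = -10 + 12 = 2)
U(d) = 11 (U(d) = 6 - ((-11 + 2) - 6)/3 = 6 - (-9 - 6)/3 = 6 - ⅓*(-15) = 6 + 5 = 11)
U(G) + M = 11 + 615 = 626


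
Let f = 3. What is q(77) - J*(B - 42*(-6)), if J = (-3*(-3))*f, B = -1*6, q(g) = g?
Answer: -6565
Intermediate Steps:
B = -6
J = 27 (J = -3*(-3)*3 = 9*3 = 27)
q(77) - J*(B - 42*(-6)) = 77 - 27*(-6 - 42*(-6)) = 77 - 27*(-6 - 7*(-36)) = 77 - 27*(-6 + 252) = 77 - 27*246 = 77 - 1*6642 = 77 - 6642 = -6565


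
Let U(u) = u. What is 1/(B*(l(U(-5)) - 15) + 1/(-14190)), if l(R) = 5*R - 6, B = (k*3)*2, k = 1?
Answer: -14190/3916441 ≈ -0.0036232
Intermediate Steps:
B = 6 (B = (1*3)*2 = 3*2 = 6)
l(R) = -6 + 5*R
1/(B*(l(U(-5)) - 15) + 1/(-14190)) = 1/(6*((-6 + 5*(-5)) - 15) + 1/(-14190)) = 1/(6*((-6 - 25) - 15) - 1/14190) = 1/(6*(-31 - 15) - 1/14190) = 1/(6*(-46) - 1/14190) = 1/(-276 - 1/14190) = 1/(-3916441/14190) = -14190/3916441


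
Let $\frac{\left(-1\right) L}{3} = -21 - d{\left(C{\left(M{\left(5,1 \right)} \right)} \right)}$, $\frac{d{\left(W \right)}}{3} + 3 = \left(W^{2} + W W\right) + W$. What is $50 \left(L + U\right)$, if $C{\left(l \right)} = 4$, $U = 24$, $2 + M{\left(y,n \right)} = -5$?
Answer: $19200$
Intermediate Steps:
$M{\left(y,n \right)} = -7$ ($M{\left(y,n \right)} = -2 - 5 = -7$)
$d{\left(W \right)} = -9 + 3 W + 6 W^{2}$ ($d{\left(W \right)} = -9 + 3 \left(\left(W^{2} + W W\right) + W\right) = -9 + 3 \left(\left(W^{2} + W^{2}\right) + W\right) = -9 + 3 \left(2 W^{2} + W\right) = -9 + 3 \left(W + 2 W^{2}\right) = -9 + \left(3 W + 6 W^{2}\right) = -9 + 3 W + 6 W^{2}$)
$L = 360$ ($L = - 3 \left(-21 - \left(-9 + 3 \cdot 4 + 6 \cdot 4^{2}\right)\right) = - 3 \left(-21 - \left(-9 + 12 + 6 \cdot 16\right)\right) = - 3 \left(-21 - \left(-9 + 12 + 96\right)\right) = - 3 \left(-21 - 99\right) = \left(-3\right) \left(-120\right) = 360$)
$50 \left(L + U\right) = 50 \left(360 + 24\right) = 50 \cdot 384 = 19200$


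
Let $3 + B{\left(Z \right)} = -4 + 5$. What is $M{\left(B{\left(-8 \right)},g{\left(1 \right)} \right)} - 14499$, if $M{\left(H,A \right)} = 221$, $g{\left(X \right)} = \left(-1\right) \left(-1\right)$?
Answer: $-14278$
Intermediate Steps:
$g{\left(X \right)} = 1$
$B{\left(Z \right)} = -2$ ($B{\left(Z \right)} = -3 + \left(-4 + 5\right) = -3 + 1 = -2$)
$M{\left(B{\left(-8 \right)},g{\left(1 \right)} \right)} - 14499 = 221 - 14499 = -14278$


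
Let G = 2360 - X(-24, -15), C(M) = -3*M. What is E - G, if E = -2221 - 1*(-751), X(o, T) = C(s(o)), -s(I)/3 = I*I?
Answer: 1354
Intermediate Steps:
s(I) = -3*I² (s(I) = -3*I*I = -3*I²)
X(o, T) = 9*o² (X(o, T) = -(-9)*o² = 9*o²)
E = -1470 (E = -2221 + 751 = -1470)
G = -2824 (G = 2360 - 9*(-24)² = 2360 - 9*576 = 2360 - 1*5184 = 2360 - 5184 = -2824)
E - G = -1470 - 1*(-2824) = -1470 + 2824 = 1354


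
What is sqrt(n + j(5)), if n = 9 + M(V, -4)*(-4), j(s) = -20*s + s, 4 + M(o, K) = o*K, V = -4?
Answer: I*sqrt(134) ≈ 11.576*I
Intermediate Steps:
M(o, K) = -4 + K*o (M(o, K) = -4 + o*K = -4 + K*o)
j(s) = -19*s
n = -39 (n = 9 + (-4 - 4*(-4))*(-4) = 9 + (-4 + 16)*(-4) = 9 + 12*(-4) = 9 - 48 = -39)
sqrt(n + j(5)) = sqrt(-39 - 19*5) = sqrt(-39 - 95) = sqrt(-134) = I*sqrt(134)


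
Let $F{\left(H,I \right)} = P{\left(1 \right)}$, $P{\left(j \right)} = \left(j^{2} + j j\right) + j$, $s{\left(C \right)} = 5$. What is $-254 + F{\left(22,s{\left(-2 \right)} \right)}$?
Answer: $-251$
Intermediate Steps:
$P{\left(j \right)} = j + 2 j^{2}$ ($P{\left(j \right)} = \left(j^{2} + j^{2}\right) + j = 2 j^{2} + j = j + 2 j^{2}$)
$F{\left(H,I \right)} = 3$ ($F{\left(H,I \right)} = 1 \left(1 + 2 \cdot 1\right) = 1 \left(1 + 2\right) = 1 \cdot 3 = 3$)
$-254 + F{\left(22,s{\left(-2 \right)} \right)} = -254 + 3 = -251$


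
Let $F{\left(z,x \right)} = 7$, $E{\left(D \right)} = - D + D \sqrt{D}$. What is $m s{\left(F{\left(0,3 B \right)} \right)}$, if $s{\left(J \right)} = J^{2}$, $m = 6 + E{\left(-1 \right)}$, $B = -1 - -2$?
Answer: $343 - 49 i \approx 343.0 - 49.0 i$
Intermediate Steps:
$E{\left(D \right)} = D^{\frac{3}{2}} - D$ ($E{\left(D \right)} = - D + D^{\frac{3}{2}} = D^{\frac{3}{2}} - D$)
$B = 1$ ($B = -1 + 2 = 1$)
$m = 7 - i$ ($m = 6 + \left(\left(-1\right)^{\frac{3}{2}} - -1\right) = 6 + \left(- i + 1\right) = 6 + \left(1 - i\right) = 7 - i \approx 7.0 - 1.0 i$)
$m s{\left(F{\left(0,3 B \right)} \right)} = \left(7 - i\right) 7^{2} = \left(7 - i\right) 49 = 343 - 49 i$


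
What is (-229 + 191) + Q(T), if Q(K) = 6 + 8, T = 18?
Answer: -24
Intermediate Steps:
Q(K) = 14
(-229 + 191) + Q(T) = (-229 + 191) + 14 = -38 + 14 = -24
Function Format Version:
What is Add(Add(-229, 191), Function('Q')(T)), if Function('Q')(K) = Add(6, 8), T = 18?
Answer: -24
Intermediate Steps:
Function('Q')(K) = 14
Add(Add(-229, 191), Function('Q')(T)) = Add(Add(-229, 191), 14) = Add(-38, 14) = -24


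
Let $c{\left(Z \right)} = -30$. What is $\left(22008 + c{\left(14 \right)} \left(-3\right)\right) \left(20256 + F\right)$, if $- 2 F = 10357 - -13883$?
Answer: $179789328$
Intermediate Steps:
$F = -12120$ ($F = - \frac{10357 - -13883}{2} = - \frac{10357 + 13883}{2} = \left(- \frac{1}{2}\right) 24240 = -12120$)
$\left(22008 + c{\left(14 \right)} \left(-3\right)\right) \left(20256 + F\right) = \left(22008 - -90\right) \left(20256 - 12120\right) = \left(22008 + 90\right) 8136 = 22098 \cdot 8136 = 179789328$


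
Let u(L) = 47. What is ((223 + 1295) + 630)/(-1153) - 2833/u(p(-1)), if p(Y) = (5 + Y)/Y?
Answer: -3367405/54191 ≈ -62.140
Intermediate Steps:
p(Y) = (5 + Y)/Y
((223 + 1295) + 630)/(-1153) - 2833/u(p(-1)) = ((223 + 1295) + 630)/(-1153) - 2833/47 = (1518 + 630)*(-1/1153) - 2833*1/47 = 2148*(-1/1153) - 2833/47 = -2148/1153 - 2833/47 = -3367405/54191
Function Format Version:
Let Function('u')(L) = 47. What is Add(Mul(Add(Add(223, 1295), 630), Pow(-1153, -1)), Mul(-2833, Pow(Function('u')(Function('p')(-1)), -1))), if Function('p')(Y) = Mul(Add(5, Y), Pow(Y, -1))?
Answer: Rational(-3367405, 54191) ≈ -62.140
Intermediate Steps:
Function('p')(Y) = Mul(Pow(Y, -1), Add(5, Y))
Add(Mul(Add(Add(223, 1295), 630), Pow(-1153, -1)), Mul(-2833, Pow(Function('u')(Function('p')(-1)), -1))) = Add(Mul(Add(Add(223, 1295), 630), Pow(-1153, -1)), Mul(-2833, Pow(47, -1))) = Add(Mul(Add(1518, 630), Rational(-1, 1153)), Mul(-2833, Rational(1, 47))) = Add(Mul(2148, Rational(-1, 1153)), Rational(-2833, 47)) = Add(Rational(-2148, 1153), Rational(-2833, 47)) = Rational(-3367405, 54191)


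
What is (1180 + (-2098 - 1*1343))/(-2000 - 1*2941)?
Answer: 2261/4941 ≈ 0.45760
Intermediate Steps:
(1180 + (-2098 - 1*1343))/(-2000 - 1*2941) = (1180 + (-2098 - 1343))/(-2000 - 2941) = (1180 - 3441)/(-4941) = -2261*(-1/4941) = 2261/4941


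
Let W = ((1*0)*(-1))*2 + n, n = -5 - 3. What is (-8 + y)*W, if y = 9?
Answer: -8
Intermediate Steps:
n = -8
W = -8 (W = ((1*0)*(-1))*2 - 8 = (0*(-1))*2 - 8 = 0*2 - 8 = 0 - 8 = -8)
(-8 + y)*W = (-8 + 9)*(-8) = 1*(-8) = -8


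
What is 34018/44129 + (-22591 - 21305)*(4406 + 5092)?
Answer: -18398448340814/44129 ≈ -4.1692e+8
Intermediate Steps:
34018/44129 + (-22591 - 21305)*(4406 + 5092) = 34018*(1/44129) - 43896*9498 = 34018/44129 - 416924208 = -18398448340814/44129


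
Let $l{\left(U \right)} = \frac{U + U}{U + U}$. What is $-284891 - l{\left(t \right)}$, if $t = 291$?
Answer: $-284892$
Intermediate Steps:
$l{\left(U \right)} = 1$ ($l{\left(U \right)} = \frac{2 U}{2 U} = 2 U \frac{1}{2 U} = 1$)
$-284891 - l{\left(t \right)} = -284891 - 1 = -284892$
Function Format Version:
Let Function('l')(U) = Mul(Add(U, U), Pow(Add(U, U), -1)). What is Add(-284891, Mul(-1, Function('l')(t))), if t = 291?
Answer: -284892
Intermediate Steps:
Function('l')(U) = 1 (Function('l')(U) = Mul(Mul(2, U), Pow(Mul(2, U), -1)) = Mul(Mul(2, U), Mul(Rational(1, 2), Pow(U, -1))) = 1)
Add(-284891, Mul(-1, Function('l')(t))) = Add(-284891, Mul(-1, 1)) = Add(-284891, -1) = -284892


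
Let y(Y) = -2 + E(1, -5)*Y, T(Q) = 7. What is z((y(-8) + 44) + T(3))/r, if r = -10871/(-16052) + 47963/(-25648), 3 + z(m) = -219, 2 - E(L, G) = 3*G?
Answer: 22849444128/122770667 ≈ 186.11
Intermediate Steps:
E(L, G) = 2 - 3*G
y(Y) = -2 + 17*Y (y(Y) = -2 + (2 - 3*(-5))*Y = -2 + (2 + 15)*Y = -2 + 17*Y)
z(m) = -222 (z(m) = -3 - 219 = -222)
r = -122770667/102925424 (r = -10871*(-1/16052) + 47963*(-1/25648) = 10871/16052 - 47963/25648 = -122770667/102925424 ≈ -1.1928)
z((y(-8) + 44) + T(3))/r = -222/(-122770667/102925424) = -222*(-102925424/122770667) = 22849444128/122770667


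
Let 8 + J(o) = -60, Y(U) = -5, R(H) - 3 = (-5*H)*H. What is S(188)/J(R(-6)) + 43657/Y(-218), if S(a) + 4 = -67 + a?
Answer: -2969261/340 ≈ -8733.1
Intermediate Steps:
R(H) = 3 - 5*H**2 (R(H) = 3 + (-5*H)*H = 3 - 5*H**2)
S(a) = -71 + a (S(a) = -4 + (-67 + a) = -71 + a)
J(o) = -68 (J(o) = -8 - 60 = -68)
S(188)/J(R(-6)) + 43657/Y(-218) = (-71 + 188)/(-68) + 43657/(-5) = 117*(-1/68) + 43657*(-1/5) = -117/68 - 43657/5 = -2969261/340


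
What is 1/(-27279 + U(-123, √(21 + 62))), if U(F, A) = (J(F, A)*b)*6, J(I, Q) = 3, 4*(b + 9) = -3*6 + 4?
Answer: -1/27504 ≈ -3.6358e-5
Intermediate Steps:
b = -25/2 (b = -9 + (-3*6 + 4)/4 = -9 + (-18 + 4)/4 = -9 + (¼)*(-14) = -9 - 7/2 = -25/2 ≈ -12.500)
U(F, A) = -225 (U(F, A) = (3*(-25/2))*6 = -75/2*6 = -225)
1/(-27279 + U(-123, √(21 + 62))) = 1/(-27279 - 225) = 1/(-27504) = -1/27504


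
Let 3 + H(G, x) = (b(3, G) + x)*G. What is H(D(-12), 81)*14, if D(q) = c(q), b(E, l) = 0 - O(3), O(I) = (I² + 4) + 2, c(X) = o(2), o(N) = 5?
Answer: 4578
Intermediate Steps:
c(X) = 5
O(I) = 6 + I² (O(I) = (4 + I²) + 2 = 6 + I²)
b(E, l) = -15 (b(E, l) = 0 - (6 + 3²) = 0 - (6 + 9) = 0 - 1*15 = 0 - 15 = -15)
D(q) = 5
H(G, x) = -3 + G*(-15 + x) (H(G, x) = -3 + (-15 + x)*G = -3 + G*(-15 + x))
H(D(-12), 81)*14 = (-3 - 15*5 + 5*81)*14 = (-3 - 75 + 405)*14 = 327*14 = 4578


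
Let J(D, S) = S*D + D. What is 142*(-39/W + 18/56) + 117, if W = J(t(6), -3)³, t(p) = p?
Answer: 334349/2016 ≈ 165.85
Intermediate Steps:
J(D, S) = D + D*S (J(D, S) = D*S + D = D + D*S)
W = -1728 (W = (6*(1 - 3))³ = (6*(-2))³ = (-12)³ = -1728)
142*(-39/W + 18/56) + 117 = 142*(-39/(-1728) + 18/56) + 117 = 142*(-39*(-1/1728) + 18*(1/56)) + 117 = 142*(13/576 + 9/28) + 117 = 142*(1387/4032) + 117 = 98477/2016 + 117 = 334349/2016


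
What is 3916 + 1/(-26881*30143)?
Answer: 3173032917427/810273983 ≈ 3916.0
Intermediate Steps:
3916 + 1/(-26881*30143) = 3916 - 1/26881*1/30143 = 3916 - 1/810273983 = 3173032917427/810273983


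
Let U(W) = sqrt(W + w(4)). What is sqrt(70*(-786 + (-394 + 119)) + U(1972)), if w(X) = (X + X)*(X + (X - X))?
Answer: sqrt(-74270 + 2*sqrt(501)) ≈ 272.44*I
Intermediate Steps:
w(X) = 2*X**2 (w(X) = (2*X)*(X + 0) = (2*X)*X = 2*X**2)
U(W) = sqrt(32 + W) (U(W) = sqrt(W + 2*4**2) = sqrt(W + 2*16) = sqrt(W + 32) = sqrt(32 + W))
sqrt(70*(-786 + (-394 + 119)) + U(1972)) = sqrt(70*(-786 + (-394 + 119)) + sqrt(32 + 1972)) = sqrt(70*(-786 - 275) + sqrt(2004)) = sqrt(70*(-1061) + 2*sqrt(501)) = sqrt(-74270 + 2*sqrt(501))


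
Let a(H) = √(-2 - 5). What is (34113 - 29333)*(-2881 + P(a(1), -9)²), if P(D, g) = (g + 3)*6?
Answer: -7576300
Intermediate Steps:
a(H) = I*√7 (a(H) = √(-7) = I*√7)
P(D, g) = 18 + 6*g (P(D, g) = (3 + g)*6 = 18 + 6*g)
(34113 - 29333)*(-2881 + P(a(1), -9)²) = (34113 - 29333)*(-2881 + (18 + 6*(-9))²) = 4780*(-2881 + (18 - 54)²) = 4780*(-2881 + (-36)²) = 4780*(-2881 + 1296) = 4780*(-1585) = -7576300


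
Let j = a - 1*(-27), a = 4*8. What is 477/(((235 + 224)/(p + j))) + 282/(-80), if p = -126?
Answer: -149231/2040 ≈ -73.152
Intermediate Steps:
a = 32
j = 59 (j = 32 - 1*(-27) = 32 + 27 = 59)
477/(((235 + 224)/(p + j))) + 282/(-80) = 477/(((235 + 224)/(-126 + 59))) + 282/(-80) = 477/((459/(-67))) + 282*(-1/80) = 477/((459*(-1/67))) - 141/40 = 477/(-459/67) - 141/40 = 477*(-67/459) - 141/40 = -3551/51 - 141/40 = -149231/2040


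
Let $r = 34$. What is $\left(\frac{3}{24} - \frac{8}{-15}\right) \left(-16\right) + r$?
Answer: $\frac{352}{15} \approx 23.467$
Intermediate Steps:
$\left(\frac{3}{24} - \frac{8}{-15}\right) \left(-16\right) + r = \left(\frac{3}{24} - \frac{8}{-15}\right) \left(-16\right) + 34 = \left(3 \cdot \frac{1}{24} - - \frac{8}{15}\right) \left(-16\right) + 34 = \left(\frac{1}{8} + \frac{8}{15}\right) \left(-16\right) + 34 = \frac{79}{120} \left(-16\right) + 34 = - \frac{158}{15} + 34 = \frac{352}{15}$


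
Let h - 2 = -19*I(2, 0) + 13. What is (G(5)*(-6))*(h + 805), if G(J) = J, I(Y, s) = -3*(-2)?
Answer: -21180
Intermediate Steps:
I(Y, s) = 6
h = -99 (h = 2 + (-19*6 + 13) = 2 + (-114 + 13) = 2 - 101 = -99)
(G(5)*(-6))*(h + 805) = (5*(-6))*(-99 + 805) = -30*706 = -21180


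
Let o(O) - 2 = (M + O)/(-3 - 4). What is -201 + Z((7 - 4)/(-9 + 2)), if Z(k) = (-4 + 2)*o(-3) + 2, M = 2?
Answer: -1423/7 ≈ -203.29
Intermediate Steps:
o(O) = 12/7 - O/7 (o(O) = 2 + (2 + O)/(-3 - 4) = 2 + (2 + O)/(-7) = 2 + (2 + O)*(-1/7) = 2 + (-2/7 - O/7) = 12/7 - O/7)
Z(k) = -16/7 (Z(k) = (-4 + 2)*(12/7 - 1/7*(-3)) + 2 = -2*(12/7 + 3/7) + 2 = -2*15/7 + 2 = -30/7 + 2 = -16/7)
-201 + Z((7 - 4)/(-9 + 2)) = -201 - 16/7 = -1423/7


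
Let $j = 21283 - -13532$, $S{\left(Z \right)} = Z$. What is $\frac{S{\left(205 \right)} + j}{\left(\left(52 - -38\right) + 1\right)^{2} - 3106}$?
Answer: $\frac{7004}{1035} \approx 6.7672$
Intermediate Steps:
$j = 34815$ ($j = 21283 + 13532 = 34815$)
$\frac{S{\left(205 \right)} + j}{\left(\left(52 - -38\right) + 1\right)^{2} - 3106} = \frac{205 + 34815}{\left(\left(52 - -38\right) + 1\right)^{2} - 3106} = \frac{35020}{\left(\left(52 + 38\right) + 1\right)^{2} - 3106} = \frac{35020}{\left(90 + 1\right)^{2} - 3106} = \frac{35020}{91^{2} - 3106} = \frac{35020}{8281 - 3106} = \frac{35020}{5175} = 35020 \cdot \frac{1}{5175} = \frac{7004}{1035}$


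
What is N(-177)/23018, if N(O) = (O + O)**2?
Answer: 62658/11509 ≈ 5.4443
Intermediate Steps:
N(O) = 4*O**2 (N(O) = (2*O)**2 = 4*O**2)
N(-177)/23018 = (4*(-177)**2)/23018 = (4*31329)*(1/23018) = 125316*(1/23018) = 62658/11509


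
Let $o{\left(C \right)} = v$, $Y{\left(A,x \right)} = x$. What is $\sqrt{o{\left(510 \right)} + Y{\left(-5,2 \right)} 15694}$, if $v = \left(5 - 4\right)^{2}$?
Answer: $\sqrt{31389} \approx 177.17$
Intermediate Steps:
$v = 1$ ($v = 1^{2} = 1$)
$o{\left(C \right)} = 1$
$\sqrt{o{\left(510 \right)} + Y{\left(-5,2 \right)} 15694} = \sqrt{1 + 2 \cdot 15694} = \sqrt{1 + 31388} = \sqrt{31389}$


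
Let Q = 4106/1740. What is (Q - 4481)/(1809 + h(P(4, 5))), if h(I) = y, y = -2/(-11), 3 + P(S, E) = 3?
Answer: -6122941/2473410 ≈ -2.4755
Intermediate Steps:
P(S, E) = 0 (P(S, E) = -3 + 3 = 0)
Q = 2053/870 (Q = 4106*(1/1740) = 2053/870 ≈ 2.3598)
y = 2/11 (y = -1/11*(-2) = 2/11 ≈ 0.18182)
h(I) = 2/11
(Q - 4481)/(1809 + h(P(4, 5))) = (2053/870 - 4481)/(1809 + 2/11) = -3896417/(870*19901/11) = -3896417/870*11/19901 = -6122941/2473410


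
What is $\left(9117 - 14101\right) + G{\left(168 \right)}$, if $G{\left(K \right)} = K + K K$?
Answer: $23408$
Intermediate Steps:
$G{\left(K \right)} = K + K^{2}$
$\left(9117 - 14101\right) + G{\left(168 \right)} = \left(9117 - 14101\right) + 168 \left(1 + 168\right) = -4984 + 168 \cdot 169 = -4984 + 28392 = 23408$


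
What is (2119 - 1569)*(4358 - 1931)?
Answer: 1334850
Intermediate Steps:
(2119 - 1569)*(4358 - 1931) = 550*2427 = 1334850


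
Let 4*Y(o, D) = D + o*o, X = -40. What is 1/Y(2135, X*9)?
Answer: 4/4557865 ≈ 8.7760e-7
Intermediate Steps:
Y(o, D) = D/4 + o²/4 (Y(o, D) = (D + o*o)/4 = (D + o²)/4 = D/4 + o²/4)
1/Y(2135, X*9) = 1/((-40*9)/4 + (¼)*2135²) = 1/((¼)*(-360) + (¼)*4558225) = 1/(-90 + 4558225/4) = 1/(4557865/4) = 4/4557865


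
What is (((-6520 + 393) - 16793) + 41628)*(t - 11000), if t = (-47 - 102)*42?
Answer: -322862664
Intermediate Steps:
t = -6258 (t = -149*42 = -6258)
(((-6520 + 393) - 16793) + 41628)*(t - 11000) = (((-6520 + 393) - 16793) + 41628)*(-6258 - 11000) = ((-6127 - 16793) + 41628)*(-17258) = (-22920 + 41628)*(-17258) = 18708*(-17258) = -322862664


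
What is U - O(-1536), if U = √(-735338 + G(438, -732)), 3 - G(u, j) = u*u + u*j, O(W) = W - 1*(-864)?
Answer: 672 + I*√606563 ≈ 672.0 + 778.82*I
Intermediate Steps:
O(W) = 864 + W (O(W) = W + 864 = 864 + W)
G(u, j) = 3 - u² - j*u (G(u, j) = 3 - (u*u + u*j) = 3 - (u² + j*u) = 3 + (-u² - j*u) = 3 - u² - j*u)
U = I*√606563 (U = √(-735338 + (3 - 1*438² - 1*(-732)*438)) = √(-735338 + (3 - 1*191844 + 320616)) = √(-735338 + (3 - 191844 + 320616)) = √(-735338 + 128775) = √(-606563) = I*√606563 ≈ 778.82*I)
U - O(-1536) = I*√606563 - (864 - 1536) = I*√606563 - 1*(-672) = I*√606563 + 672 = 672 + I*√606563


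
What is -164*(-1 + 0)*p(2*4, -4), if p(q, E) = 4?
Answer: 656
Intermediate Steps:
-164*(-1 + 0)*p(2*4, -4) = -164*(-1 + 0)*4 = -(-164)*4 = -164*(-4) = 656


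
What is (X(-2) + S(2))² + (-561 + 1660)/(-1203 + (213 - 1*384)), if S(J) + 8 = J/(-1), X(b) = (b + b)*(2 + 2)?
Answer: 927725/1374 ≈ 675.20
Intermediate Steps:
X(b) = 8*b (X(b) = (2*b)*4 = 8*b)
S(J) = -8 - J (S(J) = -8 + J/(-1) = -8 + J*(-1) = -8 - J)
(X(-2) + S(2))² + (-561 + 1660)/(-1203 + (213 - 1*384)) = (8*(-2) + (-8 - 1*2))² + (-561 + 1660)/(-1203 + (213 - 1*384)) = (-16 + (-8 - 2))² + 1099/(-1203 + (213 - 384)) = (-16 - 10)² + 1099/(-1203 - 171) = (-26)² + 1099/(-1374) = 676 + 1099*(-1/1374) = 676 - 1099/1374 = 927725/1374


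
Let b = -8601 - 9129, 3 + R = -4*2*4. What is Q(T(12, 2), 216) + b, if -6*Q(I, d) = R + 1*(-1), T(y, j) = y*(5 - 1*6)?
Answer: -17724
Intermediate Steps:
R = -35 (R = -3 - 4*2*4 = -3 - 8*4 = -3 - 32 = -35)
T(y, j) = -y (T(y, j) = y*(5 - 6) = y*(-1) = -y)
Q(I, d) = 6 (Q(I, d) = -(-35 + 1*(-1))/6 = -(-35 - 1)/6 = -⅙*(-36) = 6)
b = -17730
Q(T(12, 2), 216) + b = 6 - 17730 = -17724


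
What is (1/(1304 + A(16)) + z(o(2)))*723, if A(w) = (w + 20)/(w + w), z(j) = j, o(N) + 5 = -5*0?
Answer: -37738431/10441 ≈ -3614.4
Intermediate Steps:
o(N) = -5 (o(N) = -5 - 5*0 = -5 + 0 = -5)
A(w) = (20 + w)/(2*w) (A(w) = (20 + w)/((2*w)) = (20 + w)*(1/(2*w)) = (20 + w)/(2*w))
(1/(1304 + A(16)) + z(o(2)))*723 = (1/(1304 + (½)*(20 + 16)/16) - 5)*723 = (1/(1304 + (½)*(1/16)*36) - 5)*723 = (1/(1304 + 9/8) - 5)*723 = (1/(10441/8) - 5)*723 = (8/10441 - 5)*723 = -52197/10441*723 = -37738431/10441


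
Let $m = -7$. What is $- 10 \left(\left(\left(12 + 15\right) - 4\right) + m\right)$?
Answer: $-160$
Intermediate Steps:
$- 10 \left(\left(\left(12 + 15\right) - 4\right) + m\right) = - 10 \left(\left(\left(12 + 15\right) - 4\right) - 7\right) = - 10 \left(\left(27 - 4\right) - 7\right) = - 10 \left(23 - 7\right) = \left(-10\right) 16 = -160$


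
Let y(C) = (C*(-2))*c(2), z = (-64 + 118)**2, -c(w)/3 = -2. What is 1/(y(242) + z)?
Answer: 1/12 ≈ 0.083333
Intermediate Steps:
c(w) = 6 (c(w) = -3*(-2) = 6)
z = 2916 (z = 54**2 = 2916)
y(C) = -12*C (y(C) = (C*(-2))*6 = -2*C*6 = -12*C)
1/(y(242) + z) = 1/(-12*242 + 2916) = 1/(-2904 + 2916) = 1/12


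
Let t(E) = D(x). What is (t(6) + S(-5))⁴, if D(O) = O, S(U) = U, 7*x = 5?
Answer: 810000/2401 ≈ 337.36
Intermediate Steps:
x = 5/7 (x = (⅐)*5 = 5/7 ≈ 0.71429)
t(E) = 5/7
(t(6) + S(-5))⁴ = (5/7 - 5)⁴ = (-30/7)⁴ = 810000/2401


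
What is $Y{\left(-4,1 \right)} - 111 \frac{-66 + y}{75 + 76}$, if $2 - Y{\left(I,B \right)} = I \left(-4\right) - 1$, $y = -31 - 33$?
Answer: $\frac{12467}{151} \approx 82.563$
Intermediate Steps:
$y = -64$
$Y{\left(I,B \right)} = 3 + 4 I$ ($Y{\left(I,B \right)} = 2 - \left(I \left(-4\right) - 1\right) = 2 - \left(- 4 I - 1\right) = 2 - \left(-1 - 4 I\right) = 2 + \left(1 + 4 I\right) = 3 + 4 I$)
$Y{\left(-4,1 \right)} - 111 \frac{-66 + y}{75 + 76} = \left(3 + 4 \left(-4\right)\right) - 111 \frac{-66 - 64}{75 + 76} = \left(3 - 16\right) - 111 \left(- \frac{130}{151}\right) = -13 - 111 \left(\left(-130\right) \frac{1}{151}\right) = -13 - - \frac{14430}{151} = -13 + \frac{14430}{151} = \frac{12467}{151}$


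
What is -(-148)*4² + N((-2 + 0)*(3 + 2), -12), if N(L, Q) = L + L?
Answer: 2348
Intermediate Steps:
N(L, Q) = 2*L
-(-148)*4² + N((-2 + 0)*(3 + 2), -12) = -(-148)*4² + 2*((-2 + 0)*(3 + 2)) = -(-148)*16 + 2*(-2*5) = -148*(-16) + 2*(-10) = 2368 - 20 = 2348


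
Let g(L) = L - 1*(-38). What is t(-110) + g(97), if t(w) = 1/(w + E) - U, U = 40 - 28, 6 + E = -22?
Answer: 16973/138 ≈ 122.99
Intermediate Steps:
E = -28 (E = -6 - 22 = -28)
U = 12
g(L) = 38 + L (g(L) = L + 38 = 38 + L)
t(w) = -12 + 1/(-28 + w) (t(w) = 1/(w - 28) - 1*12 = 1/(-28 + w) - 12 = -12 + 1/(-28 + w))
t(-110) + g(97) = (337 - 12*(-110))/(-28 - 110) + (38 + 97) = (337 + 1320)/(-138) + 135 = -1/138*1657 + 135 = -1657/138 + 135 = 16973/138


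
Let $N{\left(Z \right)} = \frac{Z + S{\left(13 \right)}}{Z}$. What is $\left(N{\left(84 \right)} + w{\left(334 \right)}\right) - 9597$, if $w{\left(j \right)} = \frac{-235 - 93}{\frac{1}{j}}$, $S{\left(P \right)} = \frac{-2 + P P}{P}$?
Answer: $- \frac{130109449}{1092} \approx -1.1915 \cdot 10^{5}$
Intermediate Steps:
$S{\left(P \right)} = \frac{-2 + P^{2}}{P}$
$w{\left(j \right)} = - 328 j$
$N{\left(Z \right)} = \frac{\frac{167}{13} + Z}{Z}$ ($N{\left(Z \right)} = \frac{Z + \left(13 - \frac{2}{13}\right)}{Z} = \frac{Z + \frac{167}{13}}{Z} = \frac{\frac{167}{13} + Z}{Z}$)
$\left(N{\left(84 \right)} + w{\left(334 \right)}\right) - 9597 = \left(\frac{\frac{167}{13} + 84}{84} - 109552\right) - 9597 = \left(\frac{1}{84} \cdot \frac{1259}{13} - 109552\right) - 9597 = \left(\frac{1259}{1092} - 109552\right) - 9597 = - \frac{119629525}{1092} - 9597 = - \frac{130109449}{1092}$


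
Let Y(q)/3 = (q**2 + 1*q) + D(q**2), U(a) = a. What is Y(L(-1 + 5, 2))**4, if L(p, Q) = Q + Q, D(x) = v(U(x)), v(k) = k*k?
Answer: 470025421056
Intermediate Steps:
v(k) = k**2
D(x) = x**2
L(p, Q) = 2*Q
Y(q) = 3*q + 3*q**2 + 3*q**4 (Y(q) = 3*((q**2 + 1*q) + (q**2)**2) = 3*((q**2 + q) + q**4) = 3*((q + q**2) + q**4) = 3*(q + q**2 + q**4) = 3*q + 3*q**2 + 3*q**4)
Y(L(-1 + 5, 2))**4 = (3*(2*2)*(1 + 2*2 + (2*2)**3))**4 = (3*4*(1 + 4 + 4**3))**4 = (3*4*(1 + 4 + 64))**4 = (3*4*69)**4 = 828**4 = 470025421056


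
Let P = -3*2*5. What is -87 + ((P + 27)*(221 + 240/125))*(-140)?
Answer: 467697/5 ≈ 93539.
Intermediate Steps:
P = -30 (P = -6*5 = -30)
-87 + ((P + 27)*(221 + 240/125))*(-140) = -87 + ((-30 + 27)*(221 + 240/125))*(-140) = -87 - 3*(221 + 240*(1/125))*(-140) = -87 - 3*(221 + 48/25)*(-140) = -87 - 3*5573/25*(-140) = -87 - 16719/25*(-140) = -87 + 468132/5 = 467697/5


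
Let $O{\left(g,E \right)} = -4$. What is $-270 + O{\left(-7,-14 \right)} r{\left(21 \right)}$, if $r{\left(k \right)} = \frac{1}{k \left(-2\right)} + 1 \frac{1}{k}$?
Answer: $- \frac{5672}{21} \approx -270.1$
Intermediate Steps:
$r{\left(k \right)} = \frac{1}{2 k}$ ($r{\left(k \right)} = \frac{1}{k} \left(- \frac{1}{2}\right) + \frac{1}{k} = - \frac{1}{2 k} + \frac{1}{k} = \frac{1}{2 k}$)
$-270 + O{\left(-7,-14 \right)} r{\left(21 \right)} = -270 - 4 \frac{1}{2 \cdot 21} = -270 - 4 \cdot \frac{1}{2} \cdot \frac{1}{21} = -270 - \frac{2}{21} = - \frac{5672}{21}$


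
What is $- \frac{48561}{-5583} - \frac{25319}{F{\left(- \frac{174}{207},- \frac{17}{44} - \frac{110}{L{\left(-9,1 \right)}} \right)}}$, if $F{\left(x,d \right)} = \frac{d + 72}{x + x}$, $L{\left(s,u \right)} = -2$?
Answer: $\frac{246715902149}{715366539} \approx 344.88$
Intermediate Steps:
$F{\left(x,d \right)} = \frac{72 + d}{2 x}$
$- \frac{48561}{-5583} - \frac{25319}{F{\left(- \frac{174}{207},- \frac{17}{44} - \frac{110}{L{\left(-9,1 \right)}} \right)}} = - \frac{48561}{-5583} - \frac{25319}{\frac{1}{2} \frac{1}{\left(-174\right) \frac{1}{207}} \left(72 - \left(-55 + \frac{17}{44}\right)\right)} = \left(-48561\right) \left(- \frac{1}{5583}\right) - \frac{25319}{\frac{1}{2} \frac{1}{\left(-174\right) \frac{1}{207}} \left(72 - - \frac{2403}{44}\right)} = \frac{16187}{1861} - \frac{25319}{\frac{1}{2} \frac{1}{- \frac{58}{69}} \left(72 + \left(- \frac{17}{44} + 55\right)\right)} = \frac{16187}{1861} - \frac{25319}{\frac{1}{2} \left(- \frac{69}{58}\right) \left(72 + \frac{2403}{44}\right)} = \frac{16187}{1861} - \frac{25319}{\frac{1}{2} \left(- \frac{69}{58}\right) \frac{5571}{44}} = \frac{16187}{1861} - \frac{25319}{- \frac{384399}{5104}} = \frac{16187}{1861} - - \frac{129228176}{384399} = \frac{16187}{1861} + \frac{129228176}{384399} = \frac{246715902149}{715366539}$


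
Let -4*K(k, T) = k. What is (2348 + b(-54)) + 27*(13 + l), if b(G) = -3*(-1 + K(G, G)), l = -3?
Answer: 5161/2 ≈ 2580.5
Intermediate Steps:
K(k, T) = -k/4
b(G) = 3 + 3*G/4 (b(G) = -3*(-1 - G/4) = 3 + 3*G/4)
(2348 + b(-54)) + 27*(13 + l) = (2348 + (3 + (¾)*(-54))) + 27*(13 - 3) = (2348 + (3 - 81/2)) + 27*10 = (2348 - 75/2) + 270 = 4621/2 + 270 = 5161/2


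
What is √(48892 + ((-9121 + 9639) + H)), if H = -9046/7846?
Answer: √760398648161/3923 ≈ 222.28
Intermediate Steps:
H = -4523/3923 (H = -9046*1/7846 = -4523/3923 ≈ -1.1529)
√(48892 + ((-9121 + 9639) + H)) = √(48892 + ((-9121 + 9639) - 4523/3923)) = √(48892 + (518 - 4523/3923)) = √(48892 + 2027591/3923) = √(193830907/3923) = √760398648161/3923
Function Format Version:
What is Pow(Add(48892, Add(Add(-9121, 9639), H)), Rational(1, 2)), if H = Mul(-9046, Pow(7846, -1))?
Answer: Mul(Rational(1, 3923), Pow(760398648161, Rational(1, 2))) ≈ 222.28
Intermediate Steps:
H = Rational(-4523, 3923) (H = Mul(-9046, Rational(1, 7846)) = Rational(-4523, 3923) ≈ -1.1529)
Pow(Add(48892, Add(Add(-9121, 9639), H)), Rational(1, 2)) = Pow(Add(48892, Add(Add(-9121, 9639), Rational(-4523, 3923))), Rational(1, 2)) = Pow(Add(48892, Add(518, Rational(-4523, 3923))), Rational(1, 2)) = Pow(Add(48892, Rational(2027591, 3923)), Rational(1, 2)) = Pow(Rational(193830907, 3923), Rational(1, 2)) = Mul(Rational(1, 3923), Pow(760398648161, Rational(1, 2)))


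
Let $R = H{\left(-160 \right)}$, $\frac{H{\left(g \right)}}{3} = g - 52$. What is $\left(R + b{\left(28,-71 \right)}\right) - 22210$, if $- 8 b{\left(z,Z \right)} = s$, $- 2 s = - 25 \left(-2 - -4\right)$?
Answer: $- \frac{182793}{8} \approx -22849.0$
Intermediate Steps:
$H{\left(g \right)} = -156 + 3 g$ ($H{\left(g \right)} = 3 \left(g - 52\right) = 3 \left(-52 + g\right) = -156 + 3 g$)
$s = 25$ ($s = - \frac{\left(-25\right) \left(-2 - -4\right)}{2} = - \frac{\left(-25\right) \left(-2 + 4\right)}{2} = - \frac{\left(-25\right) 2}{2} = \left(- \frac{1}{2}\right) \left(-50\right) = 25$)
$b{\left(z,Z \right)} = - \frac{25}{8}$ ($b{\left(z,Z \right)} = \left(- \frac{1}{8}\right) 25 = - \frac{25}{8}$)
$R = -636$ ($R = -156 + 3 \left(-160\right) = -156 - 480 = -636$)
$\left(R + b{\left(28,-71 \right)}\right) - 22210 = \left(-636 - \frac{25}{8}\right) - 22210 = - \frac{5113}{8} - 22210 = - \frac{182793}{8}$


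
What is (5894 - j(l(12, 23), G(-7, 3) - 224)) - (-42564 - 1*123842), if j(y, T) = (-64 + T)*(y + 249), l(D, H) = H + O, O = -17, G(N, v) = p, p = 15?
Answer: 241915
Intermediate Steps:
G(N, v) = 15
l(D, H) = -17 + H (l(D, H) = H - 17 = -17 + H)
j(y, T) = (-64 + T)*(249 + y)
(5894 - j(l(12, 23), G(-7, 3) - 224)) - (-42564 - 1*123842) = (5894 - (-15936 - 64*(-17 + 23) + 249*(15 - 224) + (15 - 224)*(-17 + 23))) - (-42564 - 1*123842) = (5894 - (-15936 - 64*6 + 249*(-209) - 209*6)) - (-42564 - 123842) = (5894 - (-15936 - 384 - 52041 - 1254)) - 1*(-166406) = (5894 - 1*(-69615)) + 166406 = (5894 + 69615) + 166406 = 75509 + 166406 = 241915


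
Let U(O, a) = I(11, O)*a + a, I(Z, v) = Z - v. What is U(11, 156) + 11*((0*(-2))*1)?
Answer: 156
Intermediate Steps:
U(O, a) = a + a*(11 - O) (U(O, a) = (11 - O)*a + a = a*(11 - O) + a = a + a*(11 - O))
U(11, 156) + 11*((0*(-2))*1) = 156*(12 - 1*11) + 11*((0*(-2))*1) = 156*(12 - 11) + 11*(0*1) = 156*1 + 11*0 = 156 + 0 = 156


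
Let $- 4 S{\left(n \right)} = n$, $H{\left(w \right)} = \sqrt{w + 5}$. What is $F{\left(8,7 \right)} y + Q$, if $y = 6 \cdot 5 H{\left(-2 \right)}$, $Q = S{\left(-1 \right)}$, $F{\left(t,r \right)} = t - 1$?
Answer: $\frac{1}{4} + 210 \sqrt{3} \approx 363.98$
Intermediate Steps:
$F{\left(t,r \right)} = -1 + t$
$H{\left(w \right)} = \sqrt{5 + w}$
$S{\left(n \right)} = - \frac{n}{4}$
$Q = \frac{1}{4}$ ($Q = \left(- \frac{1}{4}\right) \left(-1\right) = \frac{1}{4} \approx 0.25$)
$y = 30 \sqrt{3}$ ($y = 6 \cdot 5 \sqrt{5 - 2} = 30 \sqrt{3} \approx 51.962$)
$F{\left(8,7 \right)} y + Q = \left(-1 + 8\right) 30 \sqrt{3} + \frac{1}{4} = 7 \cdot 30 \sqrt{3} + \frac{1}{4} = 210 \sqrt{3} + \frac{1}{4} = \frac{1}{4} + 210 \sqrt{3}$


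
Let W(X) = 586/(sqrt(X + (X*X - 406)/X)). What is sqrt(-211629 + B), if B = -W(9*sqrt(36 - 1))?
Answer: sqrt(-91627738356 - 578382*5**(1/4)*7**(3/4)*sqrt(47))/658 ≈ 460.1*I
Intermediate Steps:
W(X) = 586/sqrt(X + (-406 + X**2)/X) (W(X) = 586/(sqrt(X + (X**2 - 406)/X)) = 586/(sqrt(X + (-406 + X**2)/X)) = 586/sqrt(X + (-406 + X**2)/X))
B = -879*5**(1/4)*7**(3/4)*sqrt(47)/658 (B = -293*sqrt(2)/sqrt(9*sqrt(36 - 1) - 203*1/(9*sqrt(36 - 1))) = -293*sqrt(2)/sqrt(9*sqrt(35) - 203*sqrt(35)/315) = -293*sqrt(2)/sqrt(9*sqrt(35) - 29*sqrt(35)/45) = -293*sqrt(2)/sqrt(376*sqrt(35)/45) = -293*sqrt(2)*3*5**(1/4)*7**(3/4)*sqrt(94)/1316 = -879*5**(1/4)*7**(3/4)*sqrt(47)/658 ≈ -58.936)
sqrt(-211629 + B) = sqrt(-211629 - 879*5**(1/4)*7**(3/4)*sqrt(47)/658)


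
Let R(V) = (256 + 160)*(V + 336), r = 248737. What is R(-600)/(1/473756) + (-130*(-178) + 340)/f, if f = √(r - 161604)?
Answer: -52029778944 + 23480*√87133/87133 ≈ -5.2030e+10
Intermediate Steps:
R(V) = 139776 + 416*V (R(V) = 416*(336 + V) = 139776 + 416*V)
f = √87133 (f = √(248737 - 161604) = √87133 ≈ 295.18)
R(-600)/(1/473756) + (-130*(-178) + 340)/f = (139776 + 416*(-600))/(1/473756) + (-130*(-178) + 340)/(√87133) = (139776 - 249600)/(1/473756) + (23140 + 340)*(√87133/87133) = -109824*473756 + 23480*(√87133/87133) = -52029778944 + 23480*√87133/87133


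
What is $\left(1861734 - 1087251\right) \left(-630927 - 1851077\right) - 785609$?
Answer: $-1922270689541$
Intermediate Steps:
$\left(1861734 - 1087251\right) \left(-630927 - 1851077\right) - 785609 = 774483 \left(-2482004\right) - 785609 = -1922269903932 - 785609 = -1922270689541$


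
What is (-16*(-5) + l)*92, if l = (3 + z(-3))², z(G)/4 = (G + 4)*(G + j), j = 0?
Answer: 14812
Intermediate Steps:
z(G) = 4*G*(4 + G) (z(G) = 4*((G + 4)*(G + 0)) = 4*((4 + G)*G) = 4*(G*(4 + G)) = 4*G*(4 + G))
l = 81 (l = (3 + 4*(-3)*(4 - 3))² = (3 + 4*(-3)*1)² = (3 - 12)² = (-9)² = 81)
(-16*(-5) + l)*92 = (-16*(-5) + 81)*92 = (80 + 81)*92 = 161*92 = 14812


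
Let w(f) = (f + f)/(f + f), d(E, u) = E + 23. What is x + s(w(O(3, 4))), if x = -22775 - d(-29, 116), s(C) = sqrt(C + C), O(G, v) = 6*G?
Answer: -22769 + sqrt(2) ≈ -22768.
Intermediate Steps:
d(E, u) = 23 + E
w(f) = 1 (w(f) = (2*f)/((2*f)) = (2*f)*(1/(2*f)) = 1)
s(C) = sqrt(2)*sqrt(C) (s(C) = sqrt(2*C) = sqrt(2)*sqrt(C))
x = -22769 (x = -22775 - (23 - 29) = -22775 - 1*(-6) = -22775 + 6 = -22769)
x + s(w(O(3, 4))) = -22769 + sqrt(2)*sqrt(1) = -22769 + sqrt(2)*1 = -22769 + sqrt(2)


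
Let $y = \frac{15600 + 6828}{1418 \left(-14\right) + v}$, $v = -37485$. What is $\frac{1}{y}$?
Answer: $- \frac{8191}{3204} \approx -2.5565$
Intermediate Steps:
$y = - \frac{3204}{8191}$ ($y = \frac{15600 + 6828}{1418 \left(-14\right) - 37485} = \frac{22428}{-19852 - 37485} = \frac{22428}{-57337} = 22428 \left(- \frac{1}{57337}\right) = - \frac{3204}{8191} \approx -0.39116$)
$\frac{1}{y} = \frac{1}{- \frac{3204}{8191}} = - \frac{8191}{3204}$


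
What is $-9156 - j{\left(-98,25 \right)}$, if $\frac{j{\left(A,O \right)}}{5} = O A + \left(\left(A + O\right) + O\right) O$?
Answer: $9094$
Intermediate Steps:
$j{\left(A,O \right)} = 5 A O + 5 O \left(A + 2 O\right)$ ($j{\left(A,O \right)} = 5 \left(O A + \left(\left(A + O\right) + O\right) O\right) = 5 \left(A O + \left(A + 2 O\right) O\right) = 5 \left(A O + O \left(A + 2 O\right)\right) = 5 A O + 5 O \left(A + 2 O\right)$)
$-9156 - j{\left(-98,25 \right)} = -9156 - 10 \cdot 25 \left(-98 + 25\right) = -9156 - 10 \cdot 25 \left(-73\right) = -9156 - -18250 = -9156 + 18250 = 9094$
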